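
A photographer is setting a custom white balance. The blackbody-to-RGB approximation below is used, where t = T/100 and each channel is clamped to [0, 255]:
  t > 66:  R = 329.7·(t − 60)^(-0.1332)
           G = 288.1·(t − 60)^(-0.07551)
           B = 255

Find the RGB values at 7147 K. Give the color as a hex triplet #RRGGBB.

t = 7147/100 = 71.47; the t > 66 branch applies.
R = 329.7·(71.47 − 60)^(-0.1332) = 329.7·11.47^(-0.1332) = 329.7·0.72255 = 238.224.
G = 288.1·(71.47 − 60)^(-0.07551) = 288.1·11.47^(-0.07551) = 288.1·0.83175 = 239.627.
B = 255 by definition for t > 66.
Rounded: (238, 240, 255).
In hex: #EEF0FF.

#EEF0FF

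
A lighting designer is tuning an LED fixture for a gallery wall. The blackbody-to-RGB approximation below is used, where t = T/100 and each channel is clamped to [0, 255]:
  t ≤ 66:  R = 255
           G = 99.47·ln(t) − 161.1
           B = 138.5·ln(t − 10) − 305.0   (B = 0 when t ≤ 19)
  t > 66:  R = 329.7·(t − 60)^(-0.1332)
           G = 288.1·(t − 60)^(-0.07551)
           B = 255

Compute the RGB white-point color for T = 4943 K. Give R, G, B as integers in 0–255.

t = 4943/100 = 49.43; the t ≤ 66 branch applies.
R = 255 by definition for t ≤ 66.
G = 99.47·ln 49.43 − 161.1 = 99.47·3.9006 − 161.1 = 226.888.
B = 138.5·ln(49.43 − 10) − 305.0 = 138.5·ln 39.43 − 305.0 = 138.5·3.6745 − 305.0 = 203.922.
Rounded: (255, 227, 204).

R=255, G=227, B=204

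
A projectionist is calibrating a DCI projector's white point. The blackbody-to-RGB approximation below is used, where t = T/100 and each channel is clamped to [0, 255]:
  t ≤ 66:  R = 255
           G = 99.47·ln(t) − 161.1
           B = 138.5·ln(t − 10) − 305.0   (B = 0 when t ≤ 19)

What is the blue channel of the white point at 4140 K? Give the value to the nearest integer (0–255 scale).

172

t = 4140/100 = 41.4; the t ≤ 66 branch applies.
B = 138.5·ln(41.4 − 10) − 305.0 = 138.5·ln 31.4 − 305.0 = 138.5·3.4468 − 305.0 = 172.383.
Rounded: 172.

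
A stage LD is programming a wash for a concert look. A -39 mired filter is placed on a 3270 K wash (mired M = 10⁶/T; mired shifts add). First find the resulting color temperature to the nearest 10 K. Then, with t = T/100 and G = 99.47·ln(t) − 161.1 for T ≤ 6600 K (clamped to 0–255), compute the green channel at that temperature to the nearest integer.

199

M_in = 10⁶/3270 = 305.81; M_out = 305.81 + (-39) = 266.81.
T_out = 10⁶/266.81 = 3748.0 K → 3750 K; t = 37.5.
G = 99.47·ln 37.5 − 161.1 = 99.47·3.6243 − 161.1 = 199.413.
Rounded: 199.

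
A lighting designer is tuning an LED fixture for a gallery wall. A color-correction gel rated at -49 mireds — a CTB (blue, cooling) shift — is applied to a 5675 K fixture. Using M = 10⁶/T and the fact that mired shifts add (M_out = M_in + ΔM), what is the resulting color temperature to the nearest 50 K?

M_in = 10⁶/5675 = 176.21 mireds.
M_out = 176.21 + (-49) = 127.21 mireds.
T_out = 10⁶/127.21 = 7860.9 K → 7850 K.

7850 K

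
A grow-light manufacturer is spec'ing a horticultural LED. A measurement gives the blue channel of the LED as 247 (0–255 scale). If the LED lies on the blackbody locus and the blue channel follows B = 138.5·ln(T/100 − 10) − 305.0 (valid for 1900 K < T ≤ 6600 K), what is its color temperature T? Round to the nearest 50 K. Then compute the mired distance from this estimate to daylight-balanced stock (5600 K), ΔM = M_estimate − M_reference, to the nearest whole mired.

ln(t − 10) = (247 + 305.0) / 138.5 = 3.9856.
t − 10 = e^3.9856 = 53.815, so t = 63.815.
T = 100·t = 6382 K → 6400 K to the nearest 50 K.
M_estimate = 10⁶/6400 = 156.25; M_reference = 10⁶/5600 = 178.57.
ΔM = 156.25 − 178.57 = -22.32 → -22 mireds.

-22 mireds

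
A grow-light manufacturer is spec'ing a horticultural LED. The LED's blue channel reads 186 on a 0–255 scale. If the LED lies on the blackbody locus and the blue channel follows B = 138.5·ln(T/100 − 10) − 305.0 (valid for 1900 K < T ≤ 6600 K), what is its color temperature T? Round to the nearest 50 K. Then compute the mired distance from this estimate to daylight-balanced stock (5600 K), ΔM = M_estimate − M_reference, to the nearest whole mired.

ln(t − 10) = (186 + 305.0) / 138.5 = 3.5451.
t − 10 = e^3.5451 = 34.644, so t = 44.644.
T = 100·t = 4464 K → 4450 K to the nearest 50 K.
M_estimate = 10⁶/4450 = 224.72; M_reference = 10⁶/5600 = 178.57.
ΔM = 224.72 − 178.57 = 46.15 → +46 mireds.

+46 mireds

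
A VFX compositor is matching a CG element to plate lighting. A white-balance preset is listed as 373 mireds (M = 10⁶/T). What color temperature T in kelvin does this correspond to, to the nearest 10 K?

2680 K

T = 10⁶ / 373 = 2680.97 K → 2680 K.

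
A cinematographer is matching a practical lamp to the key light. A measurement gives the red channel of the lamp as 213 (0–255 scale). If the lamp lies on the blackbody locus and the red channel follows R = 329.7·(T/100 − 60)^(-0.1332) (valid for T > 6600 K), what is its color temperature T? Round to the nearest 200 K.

(t − 60)^(-0.1332) = 213/329.7 = 0.64604.
t − 60 = 0.64604^(1/-0.1332) = 0.64604^(-7.508) = 26.575, so t = 86.575.
T = 100·t = 8657 K → 8600 K to the nearest 200 K.

8600 K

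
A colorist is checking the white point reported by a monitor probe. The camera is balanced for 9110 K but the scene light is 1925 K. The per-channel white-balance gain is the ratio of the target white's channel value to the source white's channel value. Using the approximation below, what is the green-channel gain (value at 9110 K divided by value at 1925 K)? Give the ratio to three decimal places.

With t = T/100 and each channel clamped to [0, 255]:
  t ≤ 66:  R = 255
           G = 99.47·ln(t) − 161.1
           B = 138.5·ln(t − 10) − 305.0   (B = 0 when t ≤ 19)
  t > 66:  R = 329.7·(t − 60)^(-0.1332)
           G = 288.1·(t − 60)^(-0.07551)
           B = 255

1.670

At 1925 K (t = 19.25):
  G = 99.47·ln 19.25 − 161.1 = 99.47·2.9575 − 161.1 = 133.084.
At 9110 K (t = 91.1):
  G = 288.1·(91.1 − 60)^(-0.07551) = 288.1·31.1^(-0.07551) = 288.1·0.77140 = 222.241.
Gain = 222.241 / 133.084 = 1.6699 → 1.670.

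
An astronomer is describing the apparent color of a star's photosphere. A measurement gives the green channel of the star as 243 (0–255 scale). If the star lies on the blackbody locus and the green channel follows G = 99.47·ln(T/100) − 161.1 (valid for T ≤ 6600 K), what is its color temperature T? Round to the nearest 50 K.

5800 K

ln t = (243 + 161.1) / 99.47 = 4.0625.
t = e^4.0625 = 58.121.
T = 100·t = 5812 K → 5800 K to the nearest 50 K.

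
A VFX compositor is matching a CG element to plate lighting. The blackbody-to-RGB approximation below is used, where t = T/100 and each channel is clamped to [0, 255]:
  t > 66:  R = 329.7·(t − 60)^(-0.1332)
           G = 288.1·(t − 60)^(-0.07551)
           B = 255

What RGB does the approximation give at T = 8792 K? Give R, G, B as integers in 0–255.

R=212, G=224, B=255

t = 8792/100 = 87.92; the t > 66 branch applies.
R = 329.7·(87.92 − 60)^(-0.1332) = 329.7·27.92^(-0.1332) = 329.7·0.64181 = 211.604.
G = 288.1·(87.92 − 60)^(-0.07551) = 288.1·27.92^(-0.07551) = 288.1·0.77771 = 224.059.
B = 255 by definition for t > 66.
Rounded: (212, 224, 255).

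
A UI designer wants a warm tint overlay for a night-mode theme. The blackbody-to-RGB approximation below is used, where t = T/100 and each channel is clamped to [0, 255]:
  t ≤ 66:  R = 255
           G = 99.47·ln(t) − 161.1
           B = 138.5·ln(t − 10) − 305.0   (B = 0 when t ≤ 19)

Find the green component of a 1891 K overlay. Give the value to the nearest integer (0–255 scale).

t = 1891/100 = 18.91; the t ≤ 66 branch applies.
G = 99.47·ln 18.91 − 161.1 = 99.47·2.9397 − 161.1 = 131.311.
Rounded: 131.

131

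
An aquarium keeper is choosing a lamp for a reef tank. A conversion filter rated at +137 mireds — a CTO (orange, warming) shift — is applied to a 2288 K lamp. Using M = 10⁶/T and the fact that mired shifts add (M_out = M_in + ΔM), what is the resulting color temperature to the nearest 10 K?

M_in = 10⁶/2288 = 437.06 mireds.
M_out = 437.06 + (+137) = 574.06 mireds.
T_out = 10⁶/574.06 = 1742.0 K → 1740 K.

1740 K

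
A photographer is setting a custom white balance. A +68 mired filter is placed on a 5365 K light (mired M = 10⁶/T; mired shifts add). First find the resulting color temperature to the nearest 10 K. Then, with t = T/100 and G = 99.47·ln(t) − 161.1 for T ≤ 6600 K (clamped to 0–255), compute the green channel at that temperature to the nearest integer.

M_in = 10⁶/5365 = 186.39; M_out = 186.39 + (+68) = 254.39.
T_out = 10⁶/254.39 = 3930.9 K → 3930 K; t = 39.3.
G = 99.47·ln 39.3 − 161.1 = 99.47·3.6712 − 161.1 = 204.077.
Rounded: 204.

204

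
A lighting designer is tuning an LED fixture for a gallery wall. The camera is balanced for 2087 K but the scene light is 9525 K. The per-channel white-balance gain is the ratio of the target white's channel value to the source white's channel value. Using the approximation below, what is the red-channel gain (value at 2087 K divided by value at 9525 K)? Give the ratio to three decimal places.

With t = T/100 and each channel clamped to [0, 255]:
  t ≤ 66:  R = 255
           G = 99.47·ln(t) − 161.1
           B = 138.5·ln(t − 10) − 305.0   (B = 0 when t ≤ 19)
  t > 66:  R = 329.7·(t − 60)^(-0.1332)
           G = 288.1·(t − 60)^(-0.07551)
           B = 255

1.243

At 9525 K (t = 95.25):
  R = 329.7·(95.25 − 60)^(-0.1332) = 329.7·35.25^(-0.1332) = 329.7·0.62218 = 205.134.
At 2087 K (t = 20.87):
  R = 255 by definition for t ≤ 66.
Gain = 255.000 / 205.134 = 1.2431 → 1.243.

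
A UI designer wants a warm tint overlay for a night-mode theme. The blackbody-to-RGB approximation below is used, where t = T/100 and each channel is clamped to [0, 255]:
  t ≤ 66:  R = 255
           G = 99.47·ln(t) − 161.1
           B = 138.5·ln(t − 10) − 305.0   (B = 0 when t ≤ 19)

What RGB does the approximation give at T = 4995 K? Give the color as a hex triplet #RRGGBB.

#FFE4CE

t = 4995/100 = 49.95; the t ≤ 66 branch applies.
R = 255 by definition for t ≤ 66.
G = 99.47·ln 49.95 − 161.1 = 99.47·3.9110 − 161.1 = 227.929.
B = 138.5·ln(49.95 − 10) − 305.0 = 138.5·ln 39.95 − 305.0 = 138.5·3.6876 − 305.0 = 205.737.
Rounded: (255, 228, 206).
In hex: #FFE4CE.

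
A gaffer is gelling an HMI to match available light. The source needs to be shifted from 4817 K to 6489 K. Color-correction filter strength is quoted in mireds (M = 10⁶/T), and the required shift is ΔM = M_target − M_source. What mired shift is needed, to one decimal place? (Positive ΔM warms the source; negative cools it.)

M_source = 10⁶/4817 = 207.598; M_target = 10⁶/6489 = 154.107.
ΔM = 154.107 − 207.598 = -53.491 → -53.5 mireds, a cooling shift.

-53.5 mireds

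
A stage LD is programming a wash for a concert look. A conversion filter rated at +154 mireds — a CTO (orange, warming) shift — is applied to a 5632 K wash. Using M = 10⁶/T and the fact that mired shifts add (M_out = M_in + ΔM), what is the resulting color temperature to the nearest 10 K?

M_in = 10⁶/5632 = 177.56 mireds.
M_out = 177.56 + (+154) = 331.56 mireds.
T_out = 10⁶/331.56 = 3016.1 K → 3020 K.

3020 K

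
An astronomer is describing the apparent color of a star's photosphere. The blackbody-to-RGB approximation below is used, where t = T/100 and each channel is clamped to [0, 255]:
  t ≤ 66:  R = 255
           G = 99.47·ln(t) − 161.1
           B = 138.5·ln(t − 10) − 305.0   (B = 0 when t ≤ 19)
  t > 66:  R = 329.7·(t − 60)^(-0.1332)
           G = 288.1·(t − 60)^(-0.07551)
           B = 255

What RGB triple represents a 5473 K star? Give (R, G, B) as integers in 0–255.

(255, 237, 221)

t = 5473/100 = 54.73; the t ≤ 66 branch applies.
R = 255 by definition for t ≤ 66.
G = 99.47·ln 54.73 − 161.1 = 99.47·4.0024 − 161.1 = 237.020.
B = 138.5·ln(54.73 − 10) − 305.0 = 138.5·ln 44.73 − 305.0 = 138.5·3.8006 − 305.0 = 221.389.
Rounded: (255, 237, 221).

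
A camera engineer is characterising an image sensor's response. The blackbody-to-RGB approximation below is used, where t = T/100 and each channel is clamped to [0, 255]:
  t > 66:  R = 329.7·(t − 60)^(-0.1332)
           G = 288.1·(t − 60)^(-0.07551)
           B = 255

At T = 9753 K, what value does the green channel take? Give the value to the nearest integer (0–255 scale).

t = 9753/100 = 97.53; the t > 66 branch applies.
G = 288.1·(97.53 − 60)^(-0.07551) = 288.1·37.53^(-0.07551) = 288.1·0.76053 = 219.110.
Rounded: 219.

219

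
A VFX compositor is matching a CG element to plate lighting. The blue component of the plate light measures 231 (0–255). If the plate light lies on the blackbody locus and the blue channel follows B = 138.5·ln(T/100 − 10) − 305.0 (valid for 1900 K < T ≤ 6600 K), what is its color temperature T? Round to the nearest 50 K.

ln(t − 10) = (231 + 305.0) / 138.5 = 3.8700.
t − 10 = e^3.8700 = 47.944, so t = 57.944.
T = 100·t = 5794 K → 5800 K to the nearest 50 K.

5800 K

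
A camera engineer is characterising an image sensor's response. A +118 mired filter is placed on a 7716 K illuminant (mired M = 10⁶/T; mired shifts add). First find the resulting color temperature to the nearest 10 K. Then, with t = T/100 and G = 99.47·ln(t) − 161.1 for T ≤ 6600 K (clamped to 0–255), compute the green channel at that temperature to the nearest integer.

207

M_in = 10⁶/7716 = 129.60; M_out = 129.60 + (+118) = 247.60.
T_out = 10⁶/247.60 = 4038.8 K → 4040 K; t = 40.4.
G = 99.47·ln 40.4 − 161.1 = 99.47·3.6988 − 161.1 = 206.823.
Rounded: 207.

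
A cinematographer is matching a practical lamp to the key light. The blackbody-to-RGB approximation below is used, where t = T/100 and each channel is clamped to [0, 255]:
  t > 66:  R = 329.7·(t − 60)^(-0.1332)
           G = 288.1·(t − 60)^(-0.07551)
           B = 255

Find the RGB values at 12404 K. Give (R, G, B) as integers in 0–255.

t = 12404/100 = 124.04; the t > 66 branch applies.
R = 329.7·(124.04 − 60)^(-0.1332) = 329.7·64.04^(-0.1332) = 329.7·0.57462 = 189.452.
G = 288.1·(124.04 − 60)^(-0.07551) = 288.1·64.04^(-0.07551) = 288.1·0.73046 = 210.445.
B = 255 by definition for t > 66.
Rounded: (189, 210, 255).

(189, 210, 255)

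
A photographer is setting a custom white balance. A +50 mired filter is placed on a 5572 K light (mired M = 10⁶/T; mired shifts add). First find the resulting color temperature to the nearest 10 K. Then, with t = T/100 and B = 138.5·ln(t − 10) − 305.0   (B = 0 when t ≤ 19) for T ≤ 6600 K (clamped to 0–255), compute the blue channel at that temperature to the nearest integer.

M_in = 10⁶/5572 = 179.47; M_out = 179.47 + (+50) = 229.47.
T_out = 10⁶/229.47 = 4357.9 K → 4360 K; t = 43.6.
B = 138.5·ln(43.6 − 10) − 305.0 = 138.5·ln 33.6 − 305.0 = 138.5·3.5145 − 305.0 = 181.762.
Rounded: 182.

182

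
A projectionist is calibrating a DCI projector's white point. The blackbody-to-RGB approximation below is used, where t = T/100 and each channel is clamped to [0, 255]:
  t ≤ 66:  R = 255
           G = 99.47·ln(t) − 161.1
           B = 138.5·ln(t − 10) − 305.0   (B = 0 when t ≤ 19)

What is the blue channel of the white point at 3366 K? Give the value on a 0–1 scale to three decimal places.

t = 3366/100 = 33.66; the t ≤ 66 branch applies.
B = 138.5·ln(33.66 − 10) − 305.0 = 138.5·ln 23.66 − 305.0 = 138.5·3.1638 − 305.0 = 133.184.
On a 0–1 scale: 133.184/255 = 0.5223 → 0.522.

0.522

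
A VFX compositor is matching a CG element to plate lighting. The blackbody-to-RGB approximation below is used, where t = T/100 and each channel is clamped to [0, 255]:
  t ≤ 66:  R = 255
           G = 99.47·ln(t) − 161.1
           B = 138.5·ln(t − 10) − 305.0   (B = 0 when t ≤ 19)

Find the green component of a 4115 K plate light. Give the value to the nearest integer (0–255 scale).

209

t = 4115/100 = 41.15; the t ≤ 66 branch applies.
G = 99.47·ln 41.15 − 161.1 = 99.47·3.7172 − 161.1 = 208.652.
Rounded: 209.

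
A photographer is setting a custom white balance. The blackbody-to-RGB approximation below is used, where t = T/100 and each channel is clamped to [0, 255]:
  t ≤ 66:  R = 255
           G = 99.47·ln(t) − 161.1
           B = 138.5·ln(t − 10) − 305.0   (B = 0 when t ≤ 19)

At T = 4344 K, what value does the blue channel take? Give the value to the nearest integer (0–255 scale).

181

t = 4344/100 = 43.44; the t ≤ 66 branch applies.
B = 138.5·ln(43.44 − 10) − 305.0 = 138.5·ln 33.44 − 305.0 = 138.5·3.5098 − 305.0 = 181.101.
Rounded: 181.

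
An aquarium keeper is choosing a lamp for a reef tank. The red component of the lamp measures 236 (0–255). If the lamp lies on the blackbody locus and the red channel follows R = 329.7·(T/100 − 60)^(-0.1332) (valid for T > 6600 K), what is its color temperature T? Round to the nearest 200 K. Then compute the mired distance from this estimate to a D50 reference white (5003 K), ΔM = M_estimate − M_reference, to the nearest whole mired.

(t − 60)^(-0.1332) = 236/329.7 = 0.71580.
t − 60 = 0.71580^(1/-0.1332) = 0.71580^(-7.508) = 12.307, so t = 72.307.
T = 100·t = 7231 K → 7200 K to the nearest 200 K.
M_estimate = 10⁶/7200 = 138.89; M_reference = 10⁶/5003 = 199.88.
ΔM = 138.89 − 199.88 = -60.99 → -61 mireds.

-61 mireds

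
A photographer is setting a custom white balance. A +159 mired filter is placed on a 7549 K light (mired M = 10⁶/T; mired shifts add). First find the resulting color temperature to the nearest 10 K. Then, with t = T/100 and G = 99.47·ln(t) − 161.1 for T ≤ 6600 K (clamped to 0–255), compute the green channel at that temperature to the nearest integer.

191

M_in = 10⁶/7549 = 132.47; M_out = 132.47 + (+159) = 291.47.
T_out = 10⁶/291.47 = 3430.9 K → 3430 K; t = 34.3.
G = 99.47·ln 34.3 − 161.1 = 99.47·3.5351 − 161.1 = 190.541.
Rounded: 191.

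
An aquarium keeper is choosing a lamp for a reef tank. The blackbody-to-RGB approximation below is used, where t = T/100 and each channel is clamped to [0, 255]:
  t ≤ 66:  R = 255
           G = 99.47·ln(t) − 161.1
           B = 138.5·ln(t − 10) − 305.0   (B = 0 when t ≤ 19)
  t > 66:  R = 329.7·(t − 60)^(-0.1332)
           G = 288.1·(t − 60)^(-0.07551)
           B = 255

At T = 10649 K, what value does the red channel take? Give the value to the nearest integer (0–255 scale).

198

t = 10649/100 = 106.49; the t > 66 branch applies.
R = 329.7·(106.49 − 60)^(-0.1332) = 329.7·46.49^(-0.1332) = 329.7·0.59966 = 197.709.
Rounded: 198.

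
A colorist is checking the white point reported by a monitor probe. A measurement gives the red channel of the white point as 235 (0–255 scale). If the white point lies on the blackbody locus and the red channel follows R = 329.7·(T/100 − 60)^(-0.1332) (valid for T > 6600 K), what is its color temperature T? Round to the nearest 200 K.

7200 K

(t − 60)^(-0.1332) = 235/329.7 = 0.71277.
t − 60 = 0.71277^(1/-0.1332) = 0.71277^(-7.508) = 12.705, so t = 72.705.
T = 100·t = 7271 K → 7200 K to the nearest 200 K.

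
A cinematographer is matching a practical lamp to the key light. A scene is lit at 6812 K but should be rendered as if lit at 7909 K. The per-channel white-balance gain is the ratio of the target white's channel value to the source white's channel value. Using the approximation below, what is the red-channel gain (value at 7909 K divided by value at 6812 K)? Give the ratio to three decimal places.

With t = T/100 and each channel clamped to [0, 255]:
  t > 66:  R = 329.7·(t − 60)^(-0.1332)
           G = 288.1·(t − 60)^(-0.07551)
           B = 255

At 6812 K (t = 68.12):
  R = 329.7·(68.12 − 60)^(-0.1332) = 329.7·8.12^(-0.1332) = 329.7·0.75657 = 249.440.
At 7909 K (t = 79.09):
  R = 329.7·(79.09 − 60)^(-0.1332) = 329.7·19.09^(-0.1332) = 329.7·0.67514 = 222.595.
Gain = 222.595 / 249.440 = 0.8924 → 0.892.

0.892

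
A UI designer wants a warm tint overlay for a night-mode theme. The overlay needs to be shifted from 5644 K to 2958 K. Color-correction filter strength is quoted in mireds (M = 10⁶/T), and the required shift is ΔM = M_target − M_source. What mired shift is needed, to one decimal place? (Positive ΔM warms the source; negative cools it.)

M_source = 10⁶/5644 = 177.179; M_target = 10⁶/2958 = 338.066.
ΔM = 338.066 − 177.179 = 160.887 → +160.9 mireds, a warming shift.

+160.9 mireds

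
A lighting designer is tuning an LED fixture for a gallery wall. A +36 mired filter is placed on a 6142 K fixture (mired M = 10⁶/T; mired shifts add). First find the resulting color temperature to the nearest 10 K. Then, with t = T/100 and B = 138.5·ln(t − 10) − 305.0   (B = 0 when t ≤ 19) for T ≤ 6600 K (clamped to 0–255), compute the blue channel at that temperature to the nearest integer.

M_in = 10⁶/6142 = 162.81; M_out = 162.81 + (+36) = 198.81.
T_out = 10⁶/198.81 = 5029.8 K → 5030 K; t = 50.3.
B = 138.5·ln(50.3 − 10) − 305.0 = 138.5·ln 40.3 − 305.0 = 138.5·3.6964 − 305.0 = 206.945.
Rounded: 207.

207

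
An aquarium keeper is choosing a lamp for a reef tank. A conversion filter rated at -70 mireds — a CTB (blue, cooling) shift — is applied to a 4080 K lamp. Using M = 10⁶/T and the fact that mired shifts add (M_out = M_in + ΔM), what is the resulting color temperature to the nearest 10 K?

M_in = 10⁶/4080 = 245.10 mireds.
M_out = 245.10 + (-70) = 175.10 mireds.
T_out = 10⁶/175.10 = 5711.1 K → 5710 K.

5710 K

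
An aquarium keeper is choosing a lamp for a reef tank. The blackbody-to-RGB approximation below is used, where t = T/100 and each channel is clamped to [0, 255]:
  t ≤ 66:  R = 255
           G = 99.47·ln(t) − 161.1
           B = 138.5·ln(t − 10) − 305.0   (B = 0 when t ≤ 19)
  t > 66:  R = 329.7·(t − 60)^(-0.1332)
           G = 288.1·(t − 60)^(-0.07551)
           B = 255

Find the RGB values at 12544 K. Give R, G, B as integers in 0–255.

R=189, G=210, B=255

t = 12544/100 = 125.44; the t > 66 branch applies.
R = 329.7·(125.44 − 60)^(-0.1332) = 329.7·65.44^(-0.1332) = 329.7·0.57297 = 188.907.
G = 288.1·(125.44 − 60)^(-0.07551) = 288.1·65.44^(-0.07551) = 288.1·0.72927 = 210.101.
B = 255 by definition for t > 66.
Rounded: (189, 210, 255).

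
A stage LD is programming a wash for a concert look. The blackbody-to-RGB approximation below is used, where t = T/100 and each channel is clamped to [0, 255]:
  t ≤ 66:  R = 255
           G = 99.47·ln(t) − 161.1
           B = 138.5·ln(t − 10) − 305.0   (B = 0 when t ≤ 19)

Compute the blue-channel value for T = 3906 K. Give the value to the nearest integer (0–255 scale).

162

t = 3906/100 = 39.06; the t ≤ 66 branch applies.
B = 138.5·ln(39.06 − 10) − 305.0 = 138.5·ln 29.06 − 305.0 = 138.5·3.3694 − 305.0 = 161.657.
Rounded: 162.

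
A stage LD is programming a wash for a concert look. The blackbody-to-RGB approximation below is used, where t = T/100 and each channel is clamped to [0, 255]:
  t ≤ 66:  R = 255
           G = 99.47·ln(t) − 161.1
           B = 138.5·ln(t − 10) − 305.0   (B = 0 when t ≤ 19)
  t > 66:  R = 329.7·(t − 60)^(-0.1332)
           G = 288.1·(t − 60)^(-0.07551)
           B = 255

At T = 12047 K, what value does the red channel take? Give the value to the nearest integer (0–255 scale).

t = 12047/100 = 120.47; the t > 66 branch applies.
R = 329.7·(120.47 − 60)^(-0.1332) = 329.7·60.47^(-0.1332) = 329.7·0.57903 = 190.905.
Rounded: 191.

191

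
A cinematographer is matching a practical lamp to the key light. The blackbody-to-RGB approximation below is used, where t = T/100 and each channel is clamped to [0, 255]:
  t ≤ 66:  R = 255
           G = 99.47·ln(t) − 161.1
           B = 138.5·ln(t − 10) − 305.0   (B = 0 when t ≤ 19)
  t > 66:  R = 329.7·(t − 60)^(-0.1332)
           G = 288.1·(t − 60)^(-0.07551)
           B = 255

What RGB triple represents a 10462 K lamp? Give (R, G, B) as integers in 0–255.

(199, 216, 255)

t = 10462/100 = 104.62; the t > 66 branch applies.
R = 329.7·(104.62 − 60)^(-0.1332) = 329.7·44.62^(-0.1332) = 329.7·0.60295 = 198.793.
G = 288.1·(104.62 − 60)^(-0.07551) = 288.1·44.62^(-0.07551) = 288.1·0.75066 = 216.266.
B = 255 by definition for t > 66.
Rounded: (199, 216, 255).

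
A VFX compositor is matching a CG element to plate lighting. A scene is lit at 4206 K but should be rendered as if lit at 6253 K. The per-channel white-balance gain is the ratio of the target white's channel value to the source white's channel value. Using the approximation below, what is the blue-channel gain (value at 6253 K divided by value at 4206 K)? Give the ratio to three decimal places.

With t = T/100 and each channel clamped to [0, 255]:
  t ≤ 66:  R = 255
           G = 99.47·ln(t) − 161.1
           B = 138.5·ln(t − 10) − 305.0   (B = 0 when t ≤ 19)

At 4206 K (t = 42.06):
  B = 138.5·ln(42.06 − 10) − 305.0 = 138.5·ln 32.06 − 305.0 = 138.5·3.4676 − 305.0 = 175.264.
At 6253 K (t = 62.53):
  B = 138.5·ln(62.53 − 10) − 305.0 = 138.5·ln 52.53 − 305.0 = 138.5·3.9614 − 305.0 = 243.652.
Gain = 243.652 / 175.264 = 1.3902 → 1.390.

1.390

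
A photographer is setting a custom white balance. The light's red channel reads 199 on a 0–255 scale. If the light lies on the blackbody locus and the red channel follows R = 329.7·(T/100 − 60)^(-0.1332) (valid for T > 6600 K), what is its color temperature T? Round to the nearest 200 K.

10400 K

(t − 60)^(-0.1332) = 199/329.7 = 0.60358.
t − 60 = 0.60358^(1/-0.1332) = 0.60358^(-7.508) = 44.273, so t = 104.273.
T = 100·t = 10427 K → 10400 K to the nearest 200 K.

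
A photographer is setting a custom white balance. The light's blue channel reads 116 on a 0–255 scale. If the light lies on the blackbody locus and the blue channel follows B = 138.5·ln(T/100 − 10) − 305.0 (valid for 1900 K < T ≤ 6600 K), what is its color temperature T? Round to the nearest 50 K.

ln(t − 10) = (116 + 305.0) / 138.5 = 3.0397.
t − 10 = e^3.0397 = 20.899, so t = 30.899.
T = 100·t = 3090 K → 3100 K to the nearest 50 K.

3100 K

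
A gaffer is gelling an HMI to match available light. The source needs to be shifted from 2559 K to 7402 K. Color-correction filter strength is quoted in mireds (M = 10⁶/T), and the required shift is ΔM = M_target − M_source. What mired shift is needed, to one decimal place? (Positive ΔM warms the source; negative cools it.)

-255.7 mireds

M_source = 10⁶/2559 = 390.778; M_target = 10⁶/7402 = 135.099.
ΔM = 135.099 − 390.778 = -255.679 → -255.7 mireds, a cooling shift.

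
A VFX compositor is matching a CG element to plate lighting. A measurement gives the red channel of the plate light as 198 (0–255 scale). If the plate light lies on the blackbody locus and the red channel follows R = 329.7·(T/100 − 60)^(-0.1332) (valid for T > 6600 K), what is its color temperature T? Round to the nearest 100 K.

(t − 60)^(-0.1332) = 198/329.7 = 0.60055.
t − 60 = 0.60055^(1/-0.1332) = 0.60055^(-7.508) = 45.980, so t = 105.980.
T = 100·t = 10598 K → 10600 K to the nearest 100 K.

10600 K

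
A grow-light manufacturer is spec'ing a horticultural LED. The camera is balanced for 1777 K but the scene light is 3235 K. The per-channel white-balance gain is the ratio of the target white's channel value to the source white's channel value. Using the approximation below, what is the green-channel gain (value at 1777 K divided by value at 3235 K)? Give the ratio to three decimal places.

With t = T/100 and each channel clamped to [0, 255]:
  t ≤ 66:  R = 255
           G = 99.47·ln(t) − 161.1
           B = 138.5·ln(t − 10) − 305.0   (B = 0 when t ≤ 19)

At 3235 K (t = 32.35):
  G = 99.47·ln 32.35 − 161.1 = 99.47·3.4766 − 161.1 = 184.719.
At 1777 K (t = 17.77):
  G = 99.47·ln 17.77 − 161.1 = 99.47·2.8775 − 161.1 = 125.126.
Gain = 125.126 / 184.719 = 0.6774 → 0.677.

0.677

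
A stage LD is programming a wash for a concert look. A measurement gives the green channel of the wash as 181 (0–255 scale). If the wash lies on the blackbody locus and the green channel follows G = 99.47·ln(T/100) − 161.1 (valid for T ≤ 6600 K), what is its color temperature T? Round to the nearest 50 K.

ln t = (181 + 161.1) / 99.47 = 3.4392.
t = e^3.4392 = 31.163.
T = 100·t = 3116 K → 3100 K to the nearest 50 K.

3100 K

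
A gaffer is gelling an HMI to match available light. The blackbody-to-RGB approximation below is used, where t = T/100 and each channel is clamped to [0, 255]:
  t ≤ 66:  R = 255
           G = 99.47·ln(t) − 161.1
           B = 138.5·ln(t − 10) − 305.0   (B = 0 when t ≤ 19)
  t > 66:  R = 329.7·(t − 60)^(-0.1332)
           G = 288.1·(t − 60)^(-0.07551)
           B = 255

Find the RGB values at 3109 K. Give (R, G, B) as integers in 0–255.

t = 3109/100 = 31.09; the t ≤ 66 branch applies.
R = 255 by definition for t ≤ 66.
G = 99.47·ln 31.09 − 161.1 = 99.47·3.4369 − 161.1 = 180.767.
B = 138.5·ln(31.09 − 10) − 305.0 = 138.5·ln 21.09 − 305.0 = 138.5·3.0488 − 305.0 = 117.259.
Rounded: (255, 181, 117).

(255, 181, 117)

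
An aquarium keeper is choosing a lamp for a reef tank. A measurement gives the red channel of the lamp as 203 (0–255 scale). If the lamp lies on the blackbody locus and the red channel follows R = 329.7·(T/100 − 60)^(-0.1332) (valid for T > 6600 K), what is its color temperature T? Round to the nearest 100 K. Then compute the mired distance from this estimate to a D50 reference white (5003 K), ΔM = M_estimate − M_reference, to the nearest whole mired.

-98 mireds

(t − 60)^(-0.1332) = 203/329.7 = 0.61571.
t − 60 = 0.61571^(1/-0.1332) = 0.61571^(-7.508) = 38.129, so t = 98.129.
T = 100·t = 9813 K → 9800 K to the nearest 100 K.
M_estimate = 10⁶/9800 = 102.04; M_reference = 10⁶/5003 = 199.88.
ΔM = 102.04 − 199.88 = -97.84 → -98 mireds.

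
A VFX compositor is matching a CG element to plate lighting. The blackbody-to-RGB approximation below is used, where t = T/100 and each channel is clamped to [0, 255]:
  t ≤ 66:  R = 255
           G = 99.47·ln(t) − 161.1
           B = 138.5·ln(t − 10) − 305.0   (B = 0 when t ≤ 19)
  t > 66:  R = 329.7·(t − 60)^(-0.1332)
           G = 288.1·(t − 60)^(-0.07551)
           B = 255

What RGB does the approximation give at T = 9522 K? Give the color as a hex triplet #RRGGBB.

t = 9522/100 = 95.22; the t > 66 branch applies.
R = 329.7·(95.22 − 60)^(-0.1332) = 329.7·35.22^(-0.1332) = 329.7·0.62225 = 205.157.
G = 288.1·(95.22 − 60)^(-0.07551) = 288.1·35.22^(-0.07551) = 288.1·0.76419 = 220.163.
B = 255 by definition for t > 66.
Rounded: (205, 220, 255).
In hex: #CDDCFF.

#CDDCFF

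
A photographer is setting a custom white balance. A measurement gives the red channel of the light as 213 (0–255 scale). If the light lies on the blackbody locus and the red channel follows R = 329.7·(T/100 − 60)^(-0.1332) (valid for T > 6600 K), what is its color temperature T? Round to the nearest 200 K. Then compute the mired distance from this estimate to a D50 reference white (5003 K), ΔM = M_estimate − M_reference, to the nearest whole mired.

(t − 60)^(-0.1332) = 213/329.7 = 0.64604.
t − 60 = 0.64604^(1/-0.1332) = 0.64604^(-7.508) = 26.575, so t = 86.575.
T = 100·t = 8657 K → 8600 K to the nearest 200 K.
M_estimate = 10⁶/8600 = 116.28; M_reference = 10⁶/5003 = 199.88.
ΔM = 116.28 − 199.88 = -83.60 → -84 mireds.

-84 mireds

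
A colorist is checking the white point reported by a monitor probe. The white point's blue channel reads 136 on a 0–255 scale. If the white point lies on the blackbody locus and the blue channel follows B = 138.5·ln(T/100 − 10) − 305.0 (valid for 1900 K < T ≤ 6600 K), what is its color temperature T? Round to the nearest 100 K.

ln(t − 10) = (136 + 305.0) / 138.5 = 3.1841.
t − 10 = e^3.1841 = 24.146, so t = 34.146.
T = 100·t = 3415 K → 3400 K to the nearest 100 K.

3400 K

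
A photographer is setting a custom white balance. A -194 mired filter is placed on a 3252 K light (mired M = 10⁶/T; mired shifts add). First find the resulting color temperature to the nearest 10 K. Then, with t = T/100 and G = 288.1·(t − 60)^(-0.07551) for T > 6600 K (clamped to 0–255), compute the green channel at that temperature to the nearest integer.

M_in = 10⁶/3252 = 307.50; M_out = 307.50 + (-194) = 113.50.
T_out = 10⁶/113.50 = 8810.3 K → 8810 K; t = 88.1.
G = 288.1·(88.1 − 60)^(-0.07551) = 288.1·28.1^(-0.07551) = 288.1·0.77733 = 223.950.
Rounded: 224.

224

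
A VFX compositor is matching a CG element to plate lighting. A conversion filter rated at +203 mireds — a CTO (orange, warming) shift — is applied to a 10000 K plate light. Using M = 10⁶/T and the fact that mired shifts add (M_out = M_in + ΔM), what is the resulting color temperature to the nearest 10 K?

M_in = 10⁶/10000 = 100.00 mireds.
M_out = 100.00 + (+203) = 303.00 mireds.
T_out = 10⁶/303.00 = 3300.3 K → 3300 K.

3300 K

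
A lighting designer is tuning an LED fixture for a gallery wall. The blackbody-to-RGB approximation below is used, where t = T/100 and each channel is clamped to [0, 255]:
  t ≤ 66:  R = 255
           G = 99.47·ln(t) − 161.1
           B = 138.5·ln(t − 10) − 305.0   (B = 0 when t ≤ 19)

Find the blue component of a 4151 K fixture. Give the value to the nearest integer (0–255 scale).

173

t = 4151/100 = 41.51; the t ≤ 66 branch applies.
B = 138.5·ln(41.51 − 10) − 305.0 = 138.5·ln 31.51 − 305.0 = 138.5·3.4503 − 305.0 = 172.867.
Rounded: 173.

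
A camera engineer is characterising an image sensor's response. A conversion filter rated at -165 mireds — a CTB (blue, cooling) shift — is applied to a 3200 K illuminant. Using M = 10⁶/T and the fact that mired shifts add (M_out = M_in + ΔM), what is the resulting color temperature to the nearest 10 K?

M_in = 10⁶/3200 = 312.50 mireds.
M_out = 312.50 + (-165) = 147.50 mireds.
T_out = 10⁶/147.50 = 6779.7 K → 6780 K.

6780 K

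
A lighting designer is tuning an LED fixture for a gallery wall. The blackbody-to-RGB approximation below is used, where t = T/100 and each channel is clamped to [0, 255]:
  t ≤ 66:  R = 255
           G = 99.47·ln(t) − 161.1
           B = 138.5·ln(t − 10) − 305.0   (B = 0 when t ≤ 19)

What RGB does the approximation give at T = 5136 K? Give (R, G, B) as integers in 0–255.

t = 5136/100 = 51.36; the t ≤ 66 branch applies.
R = 255 by definition for t ≤ 66.
G = 99.47·ln 51.36 − 161.1 = 99.47·3.9389 − 161.1 = 230.698.
B = 138.5·ln(51.36 − 10) − 305.0 = 138.5·ln 41.36 − 305.0 = 138.5·3.7223 − 305.0 = 210.541.
Rounded: (255, 231, 211).

(255, 231, 211)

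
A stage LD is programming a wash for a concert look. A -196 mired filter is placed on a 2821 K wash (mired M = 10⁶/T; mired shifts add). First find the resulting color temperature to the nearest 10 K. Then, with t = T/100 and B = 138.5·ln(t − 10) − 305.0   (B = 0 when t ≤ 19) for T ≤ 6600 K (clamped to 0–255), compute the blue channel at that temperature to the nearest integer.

245

M_in = 10⁶/2821 = 354.48; M_out = 354.48 + (-196) = 158.48.
T_out = 10⁶/158.48 = 6309.8 K → 6310 K; t = 63.1.
B = 138.5·ln(63.1 − 10) − 305.0 = 138.5·ln 53.1 − 305.0 = 138.5·3.9722 − 305.0 = 245.147.
Rounded: 245.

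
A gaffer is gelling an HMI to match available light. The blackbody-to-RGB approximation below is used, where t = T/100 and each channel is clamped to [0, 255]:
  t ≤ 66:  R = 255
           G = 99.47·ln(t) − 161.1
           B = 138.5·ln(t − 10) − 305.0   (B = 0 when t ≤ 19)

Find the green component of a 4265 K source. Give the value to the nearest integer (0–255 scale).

212

t = 4265/100 = 42.65; the t ≤ 66 branch applies.
G = 99.47·ln 42.65 − 161.1 = 99.47·3.7530 − 161.1 = 212.214.
Rounded: 212.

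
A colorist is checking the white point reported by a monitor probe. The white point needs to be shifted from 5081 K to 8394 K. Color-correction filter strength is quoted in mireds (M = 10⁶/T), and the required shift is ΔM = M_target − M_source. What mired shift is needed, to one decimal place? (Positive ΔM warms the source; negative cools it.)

M_source = 10⁶/5081 = 196.812; M_target = 10⁶/8394 = 119.133.
ΔM = 119.133 − 196.812 = -77.679 → -77.7 mireds, a cooling shift.

-77.7 mireds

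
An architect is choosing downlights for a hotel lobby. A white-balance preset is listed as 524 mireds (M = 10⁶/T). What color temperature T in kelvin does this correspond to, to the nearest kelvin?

1908 K

T = 10⁶ / 524 = 1908.40 K → 1908 K.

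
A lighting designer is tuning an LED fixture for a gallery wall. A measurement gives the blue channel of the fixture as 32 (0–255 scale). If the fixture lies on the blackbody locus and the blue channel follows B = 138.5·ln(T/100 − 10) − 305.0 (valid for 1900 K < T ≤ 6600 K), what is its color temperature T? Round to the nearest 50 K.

ln(t − 10) = (32 + 305.0) / 138.5 = 2.4332.
t − 10 = e^2.4332 = 11.395, so t = 21.395.
T = 100·t = 2140 K → 2150 K to the nearest 50 K.

2150 K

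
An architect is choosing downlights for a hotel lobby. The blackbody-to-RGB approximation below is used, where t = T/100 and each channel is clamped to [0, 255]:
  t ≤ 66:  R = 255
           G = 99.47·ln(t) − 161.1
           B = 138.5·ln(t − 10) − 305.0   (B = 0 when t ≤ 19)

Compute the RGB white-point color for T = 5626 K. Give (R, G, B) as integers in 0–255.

(255, 240, 226)

t = 5626/100 = 56.26; the t ≤ 66 branch applies.
R = 255 by definition for t ≤ 66.
G = 99.47·ln 56.26 − 161.1 = 99.47·4.0300 − 161.1 = 239.762.
B = 138.5·ln(56.26 − 10) − 305.0 = 138.5·ln 46.26 − 305.0 = 138.5·3.8343 − 305.0 = 226.047.
Rounded: (255, 240, 226).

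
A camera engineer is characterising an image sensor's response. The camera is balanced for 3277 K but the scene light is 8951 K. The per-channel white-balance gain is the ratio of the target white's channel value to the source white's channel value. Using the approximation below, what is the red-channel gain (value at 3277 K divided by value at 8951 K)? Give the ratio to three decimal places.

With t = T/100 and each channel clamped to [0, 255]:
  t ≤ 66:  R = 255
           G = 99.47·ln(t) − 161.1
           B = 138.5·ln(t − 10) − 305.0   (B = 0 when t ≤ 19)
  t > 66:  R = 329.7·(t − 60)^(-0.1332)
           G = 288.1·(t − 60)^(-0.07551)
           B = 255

At 8951 K (t = 89.51):
  R = 329.7·(89.51 − 60)^(-0.1332) = 329.7·29.51^(-0.1332) = 329.7·0.63709 = 210.048.
At 3277 K (t = 32.77):
  R = 255 by definition for t ≤ 66.
Gain = 255.000 / 210.048 = 1.2140 → 1.214.

1.214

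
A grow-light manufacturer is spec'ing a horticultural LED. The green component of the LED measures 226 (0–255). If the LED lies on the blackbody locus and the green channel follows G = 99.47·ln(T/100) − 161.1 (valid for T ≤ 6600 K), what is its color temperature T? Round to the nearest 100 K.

ln t = (226 + 161.1) / 99.47 = 3.8916.
t = e^3.8916 = 48.990.
T = 100·t = 4899 K → 4900 K to the nearest 100 K.

4900 K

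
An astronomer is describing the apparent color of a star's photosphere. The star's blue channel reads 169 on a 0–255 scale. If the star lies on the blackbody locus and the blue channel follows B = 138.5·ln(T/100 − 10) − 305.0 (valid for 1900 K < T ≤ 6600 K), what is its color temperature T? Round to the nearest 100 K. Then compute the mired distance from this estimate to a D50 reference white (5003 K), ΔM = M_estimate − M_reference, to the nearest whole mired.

+44 mireds

ln(t − 10) = (169 + 305.0) / 138.5 = 3.4224.
t − 10 = e^3.4224 = 30.642, so t = 40.642.
T = 100·t = 4064 K → 4100 K to the nearest 100 K.
M_estimate = 10⁶/4100 = 243.90; M_reference = 10⁶/5003 = 199.88.
ΔM = 243.90 − 199.88 = 44.02 → +44 mireds.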